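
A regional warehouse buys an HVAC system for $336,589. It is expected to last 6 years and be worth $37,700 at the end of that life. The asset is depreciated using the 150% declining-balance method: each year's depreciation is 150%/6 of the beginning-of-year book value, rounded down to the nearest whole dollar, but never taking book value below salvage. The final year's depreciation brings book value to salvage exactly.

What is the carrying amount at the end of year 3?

$141,999

Depreciable base = $336,589 − $37,700 = $298,889.
Year 1: ⌊$336,589 × 150%/6⌋ = $84,147. Book value $252,442.
Year 2: ⌊$252,442 × 150%/6⌋ = $63,110. Book value $189,332.
Year 3: ⌊$189,332 × 150%/6⌋ = $47,333. Book value $141,999.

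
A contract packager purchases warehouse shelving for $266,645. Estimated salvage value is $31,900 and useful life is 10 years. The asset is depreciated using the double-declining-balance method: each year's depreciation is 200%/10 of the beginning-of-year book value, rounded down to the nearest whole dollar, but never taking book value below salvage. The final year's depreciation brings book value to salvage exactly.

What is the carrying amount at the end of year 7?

$55,921

Depreciable base = $266,645 − $31,900 = $234,745.
Year 1: ⌊$266,645 × 200%/10⌋ = $53,329. Book value $213,316.
Year 2: ⌊$213,316 × 200%/10⌋ = $42,663. Book value $170,653.
Year 3: ⌊$170,653 × 200%/10⌋ = $34,130. Book value $136,523.
Year 4: ⌊$136,523 × 200%/10⌋ = $27,304. Book value $109,219.
Year 5: ⌊$109,219 × 200%/10⌋ = $21,843. Book value $87,376.
Year 6: ⌊$87,376 × 200%/10⌋ = $17,475. Book value $69,901.
Year 7: ⌊$69,901 × 200%/10⌋ = $13,980. Book value $55,921.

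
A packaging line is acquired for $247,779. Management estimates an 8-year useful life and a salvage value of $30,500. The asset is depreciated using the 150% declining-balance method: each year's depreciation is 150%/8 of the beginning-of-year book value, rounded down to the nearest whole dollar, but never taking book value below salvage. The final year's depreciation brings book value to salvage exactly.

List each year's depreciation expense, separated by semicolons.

Depreciable base = $247,779 − $30,500 = $217,279.
Year 1: ⌊$247,779 × 150%/8⌋ = $46,458. Book value $201,321.
Year 2: ⌊$201,321 × 150%/8⌋ = $37,747. Book value $163,574.
Year 3: ⌊$163,574 × 150%/8⌋ = $30,670. Book value $132,904.
Year 4: ⌊$132,904 × 150%/8⌋ = $24,919. Book value $107,985.
Year 5: ⌊$107,985 × 150%/8⌋ = $20,247. Book value $87,738.
Year 6: ⌊$87,738 × 150%/8⌋ = $16,450. Book value $71,288.
Year 7: ⌊$71,288 × 150%/8⌋ = $13,366. Book value $57,922.
Year 8 (final): $57,922 − $30,500 = $27,422. Book value $30,500.

$46,458; $37,747; $30,670; $24,919; $20,247; $16,450; $13,366; $27,422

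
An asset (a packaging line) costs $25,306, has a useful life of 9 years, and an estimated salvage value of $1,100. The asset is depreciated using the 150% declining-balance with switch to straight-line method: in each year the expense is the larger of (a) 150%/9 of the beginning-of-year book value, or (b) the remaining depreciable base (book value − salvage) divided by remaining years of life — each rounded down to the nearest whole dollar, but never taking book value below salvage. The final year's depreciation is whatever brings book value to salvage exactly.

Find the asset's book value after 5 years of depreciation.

$9,984

Depreciable base = $25,306 − $1,100 = $24,206.
Year 1: DB = ⌊$25,306 × 150%/9⌋ = $4,217; SL = ⌊$24,206/9⌋ = $2,689 → take DB $4,217. Book value $21,089.
Year 2: DB = ⌊$21,089 × 150%/9⌋ = $3,514; SL = ⌊$19,989/8⌋ = $2,498 → take DB $3,514. Book value $17,575.
Year 3: DB = ⌊$17,575 × 150%/9⌋ = $2,929; SL = ⌊$16,475/7⌋ = $2,353 → take DB $2,929. Book value $14,646.
Year 4: DB = ⌊$14,646 × 150%/9⌋ = $2,441; SL = ⌊$13,546/6⌋ = $2,257 → take DB $2,441. Book value $12,205.
Year 5: DB = ⌊$12,205 × 150%/9⌋ = $2,034; SL = ⌊$11,105/5⌋ = $2,221 → take SL $2,221. Book value $9,984.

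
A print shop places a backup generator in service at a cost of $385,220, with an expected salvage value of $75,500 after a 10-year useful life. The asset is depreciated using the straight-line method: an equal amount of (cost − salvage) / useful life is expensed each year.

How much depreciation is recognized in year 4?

$30,972

Depreciable base = $385,220 − $75,500 = $309,720.
Annual expense = $309,720 / 10 = $30,972.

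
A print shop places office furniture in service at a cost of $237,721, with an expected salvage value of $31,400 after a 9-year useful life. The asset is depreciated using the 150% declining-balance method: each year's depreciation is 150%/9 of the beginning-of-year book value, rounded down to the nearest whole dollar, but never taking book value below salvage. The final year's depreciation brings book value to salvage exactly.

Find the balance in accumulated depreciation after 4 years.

$123,078

Depreciable base = $237,721 − $31,400 = $206,321.
Year 1: ⌊$237,721 × 150%/9⌋ = $39,620. Book value $198,101.
Year 2: ⌊$198,101 × 150%/9⌋ = $33,016. Book value $165,085.
Year 3: ⌊$165,085 × 150%/9⌋ = $27,514. Book value $137,571.
Year 4: ⌊$137,571 × 150%/9⌋ = $22,928. Book value $114,643.
Accumulated through year 4 = $237,721 − $114,643 = $123,078.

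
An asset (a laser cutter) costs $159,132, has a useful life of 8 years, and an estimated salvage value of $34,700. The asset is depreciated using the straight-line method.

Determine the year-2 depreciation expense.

$15,554

Depreciable base = $159,132 − $34,700 = $124,432.
Annual expense = $124,432 / 8 = $15,554.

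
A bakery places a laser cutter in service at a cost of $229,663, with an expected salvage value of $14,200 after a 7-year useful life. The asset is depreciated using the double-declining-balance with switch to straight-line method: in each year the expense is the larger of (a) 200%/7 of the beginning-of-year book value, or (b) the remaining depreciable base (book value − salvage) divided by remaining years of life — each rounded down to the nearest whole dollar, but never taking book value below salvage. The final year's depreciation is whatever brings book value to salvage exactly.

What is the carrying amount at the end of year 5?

$42,703

Depreciable base = $229,663 − $14,200 = $215,463.
Year 1: DB = ⌊$229,663 × 200%/7⌋ = $65,618; SL = ⌊$215,463/7⌋ = $30,780 → take DB $65,618. Book value $164,045.
Year 2: DB = ⌊$164,045 × 200%/7⌋ = $46,870; SL = ⌊$149,845/6⌋ = $24,974 → take DB $46,870. Book value $117,175.
Year 3: DB = ⌊$117,175 × 200%/7⌋ = $33,478; SL = ⌊$102,975/5⌋ = $20,595 → take DB $33,478. Book value $83,697.
Year 4: DB = ⌊$83,697 × 200%/7⌋ = $23,913; SL = ⌊$69,497/4⌋ = $17,374 → take DB $23,913. Book value $59,784.
Year 5: DB = ⌊$59,784 × 200%/7⌋ = $17,081; SL = ⌊$45,584/3⌋ = $15,194 → take DB $17,081. Book value $42,703.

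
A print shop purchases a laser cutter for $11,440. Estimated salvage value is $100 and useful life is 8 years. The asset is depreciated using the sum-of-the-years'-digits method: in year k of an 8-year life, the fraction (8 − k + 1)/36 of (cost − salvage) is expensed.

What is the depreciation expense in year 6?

Depreciable base = $11,440 − $100 = $11,340.
Sum of the years' digits = 8+7+6+5+4+3+2+1 = 36.
Year 1: $11,340 × 8/36 = $2,520. Book value $8,920.
Year 2: $11,340 × 7/36 = $2,205. Book value $6,715.
Year 3: $11,340 × 6/36 = $1,890. Book value $4,825.
Year 4: $11,340 × 5/36 = $1,575. Book value $3,250.
Year 5: $11,340 × 4/36 = $1,260. Book value $1,990.
Year 6: $11,340 × 3/36 = $945. Book value $1,045.

$945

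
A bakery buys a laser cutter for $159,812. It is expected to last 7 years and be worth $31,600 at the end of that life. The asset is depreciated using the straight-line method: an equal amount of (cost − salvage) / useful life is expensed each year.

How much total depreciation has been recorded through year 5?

$91,580

Depreciable base = $159,812 − $31,600 = $128,212.
Annual expense = $128,212 / 7 = $18,316.
End of year 1: book value $141,496.
End of year 2: book value $123,180.
End of year 3: book value $104,864.
End of year 4: book value $86,548.
End of year 5: book value $68,232.
Accumulated through year 5 = $159,812 − $68,232 = $91,580.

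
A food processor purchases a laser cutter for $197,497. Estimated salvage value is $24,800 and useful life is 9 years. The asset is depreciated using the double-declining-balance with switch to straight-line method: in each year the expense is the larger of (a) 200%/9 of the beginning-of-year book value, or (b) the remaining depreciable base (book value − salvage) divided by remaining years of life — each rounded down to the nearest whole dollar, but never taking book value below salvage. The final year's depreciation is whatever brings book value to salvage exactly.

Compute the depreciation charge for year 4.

Depreciable base = $197,497 − $24,800 = $172,697.
Year 1: DB = ⌊$197,497 × 200%/9⌋ = $43,888; SL = ⌊$172,697/9⌋ = $19,188 → take DB $43,888. Book value $153,609.
Year 2: DB = ⌊$153,609 × 200%/9⌋ = $34,135; SL = ⌊$128,809/8⌋ = $16,101 → take DB $34,135. Book value $119,474.
Year 3: DB = ⌊$119,474 × 200%/9⌋ = $26,549; SL = ⌊$94,674/7⌋ = $13,524 → take DB $26,549. Book value $92,925.
Year 4: DB = ⌊$92,925 × 200%/9⌋ = $20,650; SL = ⌊$68,125/6⌋ = $11,354 → take DB $20,650. Book value $72,275.

$20,650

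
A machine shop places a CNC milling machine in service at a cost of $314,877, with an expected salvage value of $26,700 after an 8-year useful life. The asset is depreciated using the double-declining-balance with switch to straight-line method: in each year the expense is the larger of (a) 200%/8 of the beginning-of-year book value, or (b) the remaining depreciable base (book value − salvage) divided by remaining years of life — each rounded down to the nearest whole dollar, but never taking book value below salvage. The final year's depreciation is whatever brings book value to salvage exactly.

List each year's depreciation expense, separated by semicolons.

Depreciable base = $314,877 − $26,700 = $288,177.
Year 1: DB = ⌊$314,877 × 200%/8⌋ = $78,719; SL = ⌊$288,177/8⌋ = $36,022 → take DB $78,719. Book value $236,158.
Year 2: DB = ⌊$236,158 × 200%/8⌋ = $59,039; SL = ⌊$209,458/7⌋ = $29,922 → take DB $59,039. Book value $177,119.
Year 3: DB = ⌊$177,119 × 200%/8⌋ = $44,279; SL = ⌊$150,419/6⌋ = $25,069 → take DB $44,279. Book value $132,840.
Year 4: DB = ⌊$132,840 × 200%/8⌋ = $33,210; SL = ⌊$106,140/5⌋ = $21,228 → take DB $33,210. Book value $99,630.
Year 5: DB = ⌊$99,630 × 200%/8⌋ = $24,907; SL = ⌊$72,930/4⌋ = $18,232 → take DB $24,907. Book value $74,723.
Year 6: DB = ⌊$74,723 × 200%/8⌋ = $18,680; SL = ⌊$48,023/3⌋ = $16,007 → take DB $18,680. Book value $56,043.
Year 7: DB = ⌊$56,043 × 200%/8⌋ = $14,010; SL = ⌊$29,343/2⌋ = $14,671 → take SL $14,671. Book value $41,372.
Year 8 (final): $41,372 − $26,700 = $14,672. Book value $26,700.

$78,719; $59,039; $44,279; $33,210; $24,907; $18,680; $14,671; $14,672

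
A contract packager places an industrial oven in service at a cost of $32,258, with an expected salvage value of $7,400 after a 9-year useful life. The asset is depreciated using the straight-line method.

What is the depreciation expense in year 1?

$2,762

Depreciable base = $32,258 − $7,400 = $24,858.
Annual expense = $24,858 / 9 = $2,762.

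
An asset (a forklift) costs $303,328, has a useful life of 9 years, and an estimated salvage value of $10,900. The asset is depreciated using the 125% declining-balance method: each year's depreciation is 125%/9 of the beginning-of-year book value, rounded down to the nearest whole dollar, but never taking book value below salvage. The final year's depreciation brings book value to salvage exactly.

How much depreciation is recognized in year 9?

Depreciable base = $303,328 − $10,900 = $292,428.
Year 1: ⌊$303,328 × 125%/9⌋ = $42,128. Book value $261,200.
Year 2: ⌊$261,200 × 125%/9⌋ = $36,277. Book value $224,923.
Year 3: ⌊$224,923 × 125%/9⌋ = $31,239. Book value $193,684.
Year 4: ⌊$193,684 × 125%/9⌋ = $26,900. Book value $166,784.
Year 5: ⌊$166,784 × 125%/9⌋ = $23,164. Book value $143,620.
Year 6: ⌊$143,620 × 125%/9⌋ = $19,947. Book value $123,673.
Year 7: ⌊$123,673 × 125%/9⌋ = $17,176. Book value $106,497.
Year 8: ⌊$106,497 × 125%/9⌋ = $14,791. Book value $91,706.
Year 9 (final): $91,706 − $10,900 = $80,806. Book value $10,900.

$80,806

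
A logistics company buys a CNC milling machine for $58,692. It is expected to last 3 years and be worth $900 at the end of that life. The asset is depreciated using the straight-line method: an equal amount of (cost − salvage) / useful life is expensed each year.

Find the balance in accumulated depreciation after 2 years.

Depreciable base = $58,692 − $900 = $57,792.
Annual expense = $57,792 / 3 = $19,264.
End of year 1: book value $39,428.
End of year 2: book value $20,164.
Accumulated through year 2 = $58,692 − $20,164 = $38,528.

$38,528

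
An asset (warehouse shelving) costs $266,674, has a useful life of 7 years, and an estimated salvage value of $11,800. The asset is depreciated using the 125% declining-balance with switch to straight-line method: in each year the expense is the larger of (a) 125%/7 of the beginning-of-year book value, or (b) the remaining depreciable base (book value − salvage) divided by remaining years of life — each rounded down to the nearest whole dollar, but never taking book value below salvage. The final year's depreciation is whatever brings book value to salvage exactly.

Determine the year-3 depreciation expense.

Depreciable base = $266,674 − $11,800 = $254,874.
Year 1: DB = ⌊$266,674 × 125%/7⌋ = $47,620; SL = ⌊$254,874/7⌋ = $36,410 → take DB $47,620. Book value $219,054.
Year 2: DB = ⌊$219,054 × 125%/7⌋ = $39,116; SL = ⌊$207,254/6⌋ = $34,542 → take DB $39,116. Book value $179,938.
Year 3: DB = ⌊$179,938 × 125%/7⌋ = $32,131; SL = ⌊$168,138/5⌋ = $33,627 → take SL $33,627. Book value $146,311.

$33,627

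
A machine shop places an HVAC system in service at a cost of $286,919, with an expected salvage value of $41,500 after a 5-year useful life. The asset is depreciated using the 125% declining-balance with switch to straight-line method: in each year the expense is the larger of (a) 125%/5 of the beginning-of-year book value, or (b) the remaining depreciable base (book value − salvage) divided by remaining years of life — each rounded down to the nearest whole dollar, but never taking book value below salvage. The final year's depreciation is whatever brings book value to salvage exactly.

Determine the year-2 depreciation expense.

$53,797

Depreciable base = $286,919 − $41,500 = $245,419.
Year 1: DB = ⌊$286,919 × 125%/5⌋ = $71,729; SL = ⌊$245,419/5⌋ = $49,083 → take DB $71,729. Book value $215,190.
Year 2: DB = ⌊$215,190 × 125%/5⌋ = $53,797; SL = ⌊$173,690/4⌋ = $43,422 → take DB $53,797. Book value $161,393.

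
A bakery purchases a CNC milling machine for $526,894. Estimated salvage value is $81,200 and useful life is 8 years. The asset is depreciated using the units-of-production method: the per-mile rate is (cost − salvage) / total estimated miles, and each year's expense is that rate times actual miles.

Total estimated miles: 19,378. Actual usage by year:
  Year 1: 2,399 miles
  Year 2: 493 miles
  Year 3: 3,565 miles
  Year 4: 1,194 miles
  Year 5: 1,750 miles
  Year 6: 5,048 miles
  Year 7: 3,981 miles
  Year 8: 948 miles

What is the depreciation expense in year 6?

Depreciable base = $526,894 − $81,200 = $445,694.
Rate = $445,694 / 19,378 miles = $23 per mile.
Year 1: 2,399 × $23 = $55,177. Book value $471,717.
Year 2: 493 × $23 = $11,339. Book value $460,378.
Year 3: 3,565 × $23 = $81,995. Book value $378,383.
Year 4: 1,194 × $23 = $27,462. Book value $350,921.
Year 5: 1,750 × $23 = $40,250. Book value $310,671.
Year 6: 5,048 × $23 = $116,104. Book value $194,567.

$116,104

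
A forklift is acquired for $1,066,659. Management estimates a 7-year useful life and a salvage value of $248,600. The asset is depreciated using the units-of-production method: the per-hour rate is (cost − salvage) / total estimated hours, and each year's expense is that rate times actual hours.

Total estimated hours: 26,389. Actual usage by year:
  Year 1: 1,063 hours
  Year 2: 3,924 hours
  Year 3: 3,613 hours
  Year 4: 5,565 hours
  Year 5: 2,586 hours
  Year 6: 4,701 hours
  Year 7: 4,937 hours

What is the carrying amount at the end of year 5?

$547,378

Depreciable base = $1,066,659 − $248,600 = $818,059.
Rate = $818,059 / 26,389 hours = $31 per hour.
Year 1: 1,063 × $31 = $32,953. Book value $1,033,706.
Year 2: 3,924 × $31 = $121,644. Book value $912,062.
Year 3: 3,613 × $31 = $112,003. Book value $800,059.
Year 4: 5,565 × $31 = $172,515. Book value $627,544.
Year 5: 2,586 × $31 = $80,166. Book value $547,378.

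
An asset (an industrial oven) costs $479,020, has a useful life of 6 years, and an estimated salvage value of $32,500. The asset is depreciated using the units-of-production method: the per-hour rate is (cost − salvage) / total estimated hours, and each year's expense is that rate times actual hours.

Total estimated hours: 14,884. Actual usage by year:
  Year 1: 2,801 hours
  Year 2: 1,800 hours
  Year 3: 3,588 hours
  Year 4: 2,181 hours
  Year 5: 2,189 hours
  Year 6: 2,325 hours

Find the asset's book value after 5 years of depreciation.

Depreciable base = $479,020 − $32,500 = $446,520.
Rate = $446,520 / 14,884 hours = $30 per hour.
Year 1: 2,801 × $30 = $84,030. Book value $394,990.
Year 2: 1,800 × $30 = $54,000. Book value $340,990.
Year 3: 3,588 × $30 = $107,640. Book value $233,350.
Year 4: 2,181 × $30 = $65,430. Book value $167,920.
Year 5: 2,189 × $30 = $65,670. Book value $102,250.

$102,250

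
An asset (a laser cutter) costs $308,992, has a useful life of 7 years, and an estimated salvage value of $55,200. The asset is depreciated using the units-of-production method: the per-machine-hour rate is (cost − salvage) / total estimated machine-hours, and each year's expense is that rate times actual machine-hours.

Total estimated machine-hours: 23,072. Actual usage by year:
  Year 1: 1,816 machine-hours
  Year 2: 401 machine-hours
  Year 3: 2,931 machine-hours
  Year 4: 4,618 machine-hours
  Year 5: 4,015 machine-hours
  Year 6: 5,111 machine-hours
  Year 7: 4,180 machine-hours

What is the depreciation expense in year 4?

Depreciable base = $308,992 − $55,200 = $253,792.
Rate = $253,792 / 23,072 machine-hours = $11 per machine-hour.
Year 1: 1,816 × $11 = $19,976. Book value $289,016.
Year 2: 401 × $11 = $4,411. Book value $284,605.
Year 3: 2,931 × $11 = $32,241. Book value $252,364.
Year 4: 4,618 × $11 = $50,798. Book value $201,566.

$50,798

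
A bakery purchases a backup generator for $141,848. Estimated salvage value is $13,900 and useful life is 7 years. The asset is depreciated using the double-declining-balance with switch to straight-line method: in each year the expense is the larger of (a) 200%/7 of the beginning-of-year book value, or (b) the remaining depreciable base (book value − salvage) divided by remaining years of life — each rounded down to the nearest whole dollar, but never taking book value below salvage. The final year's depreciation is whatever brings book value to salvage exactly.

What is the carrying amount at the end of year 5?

$26,375

Depreciable base = $141,848 − $13,900 = $127,948.
Year 1: DB = ⌊$141,848 × 200%/7⌋ = $40,528; SL = ⌊$127,948/7⌋ = $18,278 → take DB $40,528. Book value $101,320.
Year 2: DB = ⌊$101,320 × 200%/7⌋ = $28,948; SL = ⌊$87,420/6⌋ = $14,570 → take DB $28,948. Book value $72,372.
Year 3: DB = ⌊$72,372 × 200%/7⌋ = $20,677; SL = ⌊$58,472/5⌋ = $11,694 → take DB $20,677. Book value $51,695.
Year 4: DB = ⌊$51,695 × 200%/7⌋ = $14,770; SL = ⌊$37,795/4⌋ = $9,448 → take DB $14,770. Book value $36,925.
Year 5: DB = ⌊$36,925 × 200%/7⌋ = $10,550; SL = ⌊$23,025/3⌋ = $7,675 → take DB $10,550. Book value $26,375.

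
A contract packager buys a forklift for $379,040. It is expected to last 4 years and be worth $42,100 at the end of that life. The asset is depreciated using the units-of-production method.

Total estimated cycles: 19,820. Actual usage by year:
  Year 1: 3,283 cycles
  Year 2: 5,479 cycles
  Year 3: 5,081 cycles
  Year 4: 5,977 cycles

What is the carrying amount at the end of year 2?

Depreciable base = $379,040 − $42,100 = $336,940.
Rate = $336,940 / 19,820 cycles = $17 per cycle.
Year 1: 3,283 × $17 = $55,811. Book value $323,229.
Year 2: 5,479 × $17 = $93,143. Book value $230,086.

$230,086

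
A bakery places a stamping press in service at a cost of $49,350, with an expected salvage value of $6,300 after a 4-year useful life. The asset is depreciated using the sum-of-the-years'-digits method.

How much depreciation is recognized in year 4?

$4,305

Depreciable base = $49,350 − $6,300 = $43,050.
Sum of the years' digits = 4+3+2+1 = 10.
Year 1: $43,050 × 4/10 = $17,220. Book value $32,130.
Year 2: $43,050 × 3/10 = $12,915. Book value $19,215.
Year 3: $43,050 × 2/10 = $8,610. Book value $10,605.
Year 4: $43,050 × 1/10 = $4,305. Book value $6,300.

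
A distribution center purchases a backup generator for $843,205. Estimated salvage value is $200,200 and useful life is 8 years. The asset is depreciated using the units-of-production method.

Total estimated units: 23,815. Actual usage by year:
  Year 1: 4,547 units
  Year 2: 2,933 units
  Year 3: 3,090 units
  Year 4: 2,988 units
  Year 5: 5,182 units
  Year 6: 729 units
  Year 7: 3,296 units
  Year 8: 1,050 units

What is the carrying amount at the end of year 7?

Depreciable base = $843,205 − $200,200 = $643,005.
Rate = $643,005 / 23,815 units = $27 per unit.
Year 1: 4,547 × $27 = $122,769. Book value $720,436.
Year 2: 2,933 × $27 = $79,191. Book value $641,245.
Year 3: 3,090 × $27 = $83,430. Book value $557,815.
Year 4: 2,988 × $27 = $80,676. Book value $477,139.
Year 5: 5,182 × $27 = $139,914. Book value $337,225.
Year 6: 729 × $27 = $19,683. Book value $317,542.
Year 7: 3,296 × $27 = $88,992. Book value $228,550.

$228,550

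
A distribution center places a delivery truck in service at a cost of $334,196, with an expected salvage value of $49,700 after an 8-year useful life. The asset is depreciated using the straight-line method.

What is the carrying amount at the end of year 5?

$156,386

Depreciable base = $334,196 − $49,700 = $284,496.
Annual expense = $284,496 / 8 = $35,562.
End of year 1: book value $298,634.
End of year 2: book value $263,072.
End of year 3: book value $227,510.
End of year 4: book value $191,948.
End of year 5: book value $156,386.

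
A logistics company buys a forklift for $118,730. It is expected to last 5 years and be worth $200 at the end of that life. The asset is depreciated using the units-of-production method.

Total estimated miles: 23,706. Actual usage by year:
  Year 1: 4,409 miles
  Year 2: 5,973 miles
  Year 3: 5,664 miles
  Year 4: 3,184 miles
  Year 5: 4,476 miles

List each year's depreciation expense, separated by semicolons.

Depreciable base = $118,730 − $200 = $118,530.
Rate = $118,530 / 23,706 miles = $5 per mile.
Year 1: 4,409 × $5 = $22,045. Book value $96,685.
Year 2: 5,973 × $5 = $29,865. Book value $66,820.
Year 3: 5,664 × $5 = $28,320. Book value $38,500.
Year 4: 3,184 × $5 = $15,920. Book value $22,580.
Year 5: 4,476 × $5 = $22,380. Book value $200.

$22,045; $29,865; $28,320; $15,920; $22,380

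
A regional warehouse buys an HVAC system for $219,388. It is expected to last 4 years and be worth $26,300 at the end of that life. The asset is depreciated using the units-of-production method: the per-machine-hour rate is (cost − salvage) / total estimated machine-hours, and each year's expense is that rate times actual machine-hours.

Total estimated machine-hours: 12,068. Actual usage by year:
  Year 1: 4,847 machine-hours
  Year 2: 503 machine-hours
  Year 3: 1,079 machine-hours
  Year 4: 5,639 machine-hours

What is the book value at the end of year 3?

Depreciable base = $219,388 − $26,300 = $193,088.
Rate = $193,088 / 12,068 machine-hours = $16 per machine-hour.
Year 1: 4,847 × $16 = $77,552. Book value $141,836.
Year 2: 503 × $16 = $8,048. Book value $133,788.
Year 3: 1,079 × $16 = $17,264. Book value $116,524.

$116,524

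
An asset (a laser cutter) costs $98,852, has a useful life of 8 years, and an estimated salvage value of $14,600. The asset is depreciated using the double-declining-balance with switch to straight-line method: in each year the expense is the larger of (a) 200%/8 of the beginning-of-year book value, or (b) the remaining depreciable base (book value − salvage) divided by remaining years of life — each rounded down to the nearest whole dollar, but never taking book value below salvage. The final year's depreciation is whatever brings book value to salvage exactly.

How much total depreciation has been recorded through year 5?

Depreciable base = $98,852 − $14,600 = $84,252.
Year 1: DB = ⌊$98,852 × 200%/8⌋ = $24,713; SL = ⌊$84,252/8⌋ = $10,531 → take DB $24,713. Book value $74,139.
Year 2: DB = ⌊$74,139 × 200%/8⌋ = $18,534; SL = ⌊$59,539/7⌋ = $8,505 → take DB $18,534. Book value $55,605.
Year 3: DB = ⌊$55,605 × 200%/8⌋ = $13,901; SL = ⌊$41,005/6⌋ = $6,834 → take DB $13,901. Book value $41,704.
Year 4: DB = ⌊$41,704 × 200%/8⌋ = $10,426; SL = ⌊$27,104/5⌋ = $5,420 → take DB $10,426. Book value $31,278.
Year 5: DB = ⌊$31,278 × 200%/8⌋ = $7,819; SL = ⌊$16,678/4⌋ = $4,169 → take DB $7,819. Book value $23,459.
Accumulated through year 5 = $98,852 − $23,459 = $75,393.

$75,393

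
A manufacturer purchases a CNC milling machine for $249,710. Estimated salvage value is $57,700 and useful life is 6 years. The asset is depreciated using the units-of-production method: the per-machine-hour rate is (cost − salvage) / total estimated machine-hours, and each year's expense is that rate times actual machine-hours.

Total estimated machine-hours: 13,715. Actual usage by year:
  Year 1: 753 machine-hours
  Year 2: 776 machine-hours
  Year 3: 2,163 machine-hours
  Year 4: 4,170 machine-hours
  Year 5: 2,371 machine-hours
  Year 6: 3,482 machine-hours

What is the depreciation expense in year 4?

$58,380

Depreciable base = $249,710 − $57,700 = $192,010.
Rate = $192,010 / 13,715 machine-hours = $14 per machine-hour.
Year 1: 753 × $14 = $10,542. Book value $239,168.
Year 2: 776 × $14 = $10,864. Book value $228,304.
Year 3: 2,163 × $14 = $30,282. Book value $198,022.
Year 4: 4,170 × $14 = $58,380. Book value $139,642.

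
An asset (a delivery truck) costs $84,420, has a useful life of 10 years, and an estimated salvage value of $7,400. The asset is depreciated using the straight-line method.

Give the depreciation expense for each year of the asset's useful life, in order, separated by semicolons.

$7,702; $7,702; $7,702; $7,702; $7,702; $7,702; $7,702; $7,702; $7,702; $7,702

Depreciable base = $84,420 − $7,400 = $77,020.
Annual expense = $77,020 / 10 = $7,702.
End of year 1: book value $76,718.
End of year 2: book value $69,016.
End of year 3: book value $61,314.
End of year 4: book value $53,612.
End of year 5: book value $45,910.
End of year 6: book value $38,208.
End of year 7: book value $30,506.
End of year 8: book value $22,804.
End of year 9: book value $15,102.
End of year 10: book value $7,400.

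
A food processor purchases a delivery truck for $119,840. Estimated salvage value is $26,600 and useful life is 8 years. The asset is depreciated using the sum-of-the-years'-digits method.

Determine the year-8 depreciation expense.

Depreciable base = $119,840 − $26,600 = $93,240.
Sum of the years' digits = 8+7+6+5+4+3+2+1 = 36.
Year 1: $93,240 × 8/36 = $20,720. Book value $99,120.
Year 2: $93,240 × 7/36 = $18,130. Book value $80,990.
Year 3: $93,240 × 6/36 = $15,540. Book value $65,450.
Year 4: $93,240 × 5/36 = $12,950. Book value $52,500.
Year 5: $93,240 × 4/36 = $10,360. Book value $42,140.
Year 6: $93,240 × 3/36 = $7,770. Book value $34,370.
Year 7: $93,240 × 2/36 = $5,180. Book value $29,190.
Year 8: $93,240 × 1/36 = $2,590. Book value $26,600.

$2,590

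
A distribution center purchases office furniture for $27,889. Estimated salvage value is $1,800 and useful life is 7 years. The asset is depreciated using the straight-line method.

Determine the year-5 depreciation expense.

$3,727

Depreciable base = $27,889 − $1,800 = $26,089.
Annual expense = $26,089 / 7 = $3,727.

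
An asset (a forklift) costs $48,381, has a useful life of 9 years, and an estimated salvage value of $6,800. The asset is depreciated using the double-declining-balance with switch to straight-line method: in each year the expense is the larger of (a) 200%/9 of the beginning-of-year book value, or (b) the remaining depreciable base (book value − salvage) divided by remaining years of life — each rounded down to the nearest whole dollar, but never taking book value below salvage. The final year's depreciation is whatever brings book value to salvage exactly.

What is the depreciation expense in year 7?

Depreciable base = $48,381 − $6,800 = $41,581.
Year 1: DB = ⌊$48,381 × 200%/9⌋ = $10,751; SL = ⌊$41,581/9⌋ = $4,620 → take DB $10,751. Book value $37,630.
Year 2: DB = ⌊$37,630 × 200%/9⌋ = $8,362; SL = ⌊$30,830/8⌋ = $3,853 → take DB $8,362. Book value $29,268.
Year 3: DB = ⌊$29,268 × 200%/9⌋ = $6,504; SL = ⌊$22,468/7⌋ = $3,209 → take DB $6,504. Book value $22,764.
Year 4: DB = ⌊$22,764 × 200%/9⌋ = $5,058; SL = ⌊$15,964/6⌋ = $2,660 → take DB $5,058. Book value $17,706.
Year 5: DB = ⌊$17,706 × 200%/9⌋ = $3,934; SL = ⌊$10,906/5⌋ = $2,181 → take DB $3,934. Book value $13,772.
Year 6: DB = ⌊$13,772 × 200%/9⌋ = $3,060; SL = ⌊$6,972/4⌋ = $1,743 → take DB $3,060. Book value $10,712.
Year 7: DB = ⌊$10,712 × 200%/9⌋ = $2,380; SL = ⌊$3,912/3⌋ = $1,304 → take DB $2,380. Book value $8,332.

$2,380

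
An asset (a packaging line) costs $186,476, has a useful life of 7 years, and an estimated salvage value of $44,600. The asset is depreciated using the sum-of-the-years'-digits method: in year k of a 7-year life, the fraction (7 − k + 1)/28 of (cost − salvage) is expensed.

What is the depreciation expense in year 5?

$15,201

Depreciable base = $186,476 − $44,600 = $141,876.
Sum of the years' digits = 7+6+5+4+3+2+1 = 28.
Year 1: $141,876 × 7/28 = $35,469. Book value $151,007.
Year 2: $141,876 × 6/28 = $30,402. Book value $120,605.
Year 3: $141,876 × 5/28 = $25,335. Book value $95,270.
Year 4: $141,876 × 4/28 = $20,268. Book value $75,002.
Year 5: $141,876 × 3/28 = $15,201. Book value $59,801.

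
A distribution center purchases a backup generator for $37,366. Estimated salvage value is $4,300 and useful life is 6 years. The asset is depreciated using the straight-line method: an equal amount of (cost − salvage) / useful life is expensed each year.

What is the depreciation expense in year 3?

$5,511

Depreciable base = $37,366 − $4,300 = $33,066.
Annual expense = $33,066 / 6 = $5,511.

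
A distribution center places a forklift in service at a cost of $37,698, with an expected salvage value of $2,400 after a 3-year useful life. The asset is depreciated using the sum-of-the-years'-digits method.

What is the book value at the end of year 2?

Depreciable base = $37,698 − $2,400 = $35,298.
Sum of the years' digits = 3+2+1 = 6.
Year 1: $35,298 × 3/6 = $17,649. Book value $20,049.
Year 2: $35,298 × 2/6 = $11,766. Book value $8,283.

$8,283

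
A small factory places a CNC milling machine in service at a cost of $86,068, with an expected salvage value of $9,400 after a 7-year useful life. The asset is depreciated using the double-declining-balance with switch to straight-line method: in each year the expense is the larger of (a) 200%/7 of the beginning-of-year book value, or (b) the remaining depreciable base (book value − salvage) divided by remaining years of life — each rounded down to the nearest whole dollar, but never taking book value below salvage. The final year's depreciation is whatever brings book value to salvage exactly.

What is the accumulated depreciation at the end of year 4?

Depreciable base = $86,068 − $9,400 = $76,668.
Year 1: DB = ⌊$86,068 × 200%/7⌋ = $24,590; SL = ⌊$76,668/7⌋ = $10,952 → take DB $24,590. Book value $61,478.
Year 2: DB = ⌊$61,478 × 200%/7⌋ = $17,565; SL = ⌊$52,078/6⌋ = $8,679 → take DB $17,565. Book value $43,913.
Year 3: DB = ⌊$43,913 × 200%/7⌋ = $12,546; SL = ⌊$34,513/5⌋ = $6,902 → take DB $12,546. Book value $31,367.
Year 4: DB = ⌊$31,367 × 200%/7⌋ = $8,962; SL = ⌊$21,967/4⌋ = $5,491 → take DB $8,962. Book value $22,405.
Accumulated through year 4 = $86,068 − $22,405 = $63,663.

$63,663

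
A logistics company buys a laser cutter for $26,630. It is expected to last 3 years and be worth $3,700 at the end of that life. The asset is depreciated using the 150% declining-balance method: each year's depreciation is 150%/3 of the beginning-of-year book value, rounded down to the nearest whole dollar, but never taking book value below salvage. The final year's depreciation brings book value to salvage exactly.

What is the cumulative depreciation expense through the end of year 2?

$19,972

Depreciable base = $26,630 − $3,700 = $22,930.
Year 1: ⌊$26,630 × 150%/3⌋ = $13,315. Book value $13,315.
Year 2: ⌊$13,315 × 150%/3⌋ = $6,657. Book value $6,658.
Accumulated through year 2 = $26,630 − $6,658 = $19,972.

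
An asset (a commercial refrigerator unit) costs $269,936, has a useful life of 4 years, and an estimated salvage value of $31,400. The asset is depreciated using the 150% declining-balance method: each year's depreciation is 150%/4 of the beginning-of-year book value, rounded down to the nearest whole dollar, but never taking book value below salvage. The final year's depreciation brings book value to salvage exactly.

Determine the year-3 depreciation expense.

Depreciable base = $269,936 − $31,400 = $238,536.
Year 1: ⌊$269,936 × 150%/4⌋ = $101,226. Book value $168,710.
Year 2: ⌊$168,710 × 150%/4⌋ = $63,266. Book value $105,444.
Year 3: ⌊$105,444 × 150%/4⌋ = $39,541. Book value $65,903.

$39,541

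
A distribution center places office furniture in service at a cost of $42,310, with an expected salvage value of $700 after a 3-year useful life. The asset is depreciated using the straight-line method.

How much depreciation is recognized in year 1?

Depreciable base = $42,310 − $700 = $41,610.
Annual expense = $41,610 / 3 = $13,870.

$13,870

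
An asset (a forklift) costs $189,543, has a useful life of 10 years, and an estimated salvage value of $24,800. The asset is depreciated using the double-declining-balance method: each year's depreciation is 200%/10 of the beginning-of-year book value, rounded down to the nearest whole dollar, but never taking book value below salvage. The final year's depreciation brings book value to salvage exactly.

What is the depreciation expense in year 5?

Depreciable base = $189,543 − $24,800 = $164,743.
Year 1: ⌊$189,543 × 200%/10⌋ = $37,908. Book value $151,635.
Year 2: ⌊$151,635 × 200%/10⌋ = $30,327. Book value $121,308.
Year 3: ⌊$121,308 × 200%/10⌋ = $24,261. Book value $97,047.
Year 4: ⌊$97,047 × 200%/10⌋ = $19,409. Book value $77,638.
Year 5: ⌊$77,638 × 200%/10⌋ = $15,527. Book value $62,111.

$15,527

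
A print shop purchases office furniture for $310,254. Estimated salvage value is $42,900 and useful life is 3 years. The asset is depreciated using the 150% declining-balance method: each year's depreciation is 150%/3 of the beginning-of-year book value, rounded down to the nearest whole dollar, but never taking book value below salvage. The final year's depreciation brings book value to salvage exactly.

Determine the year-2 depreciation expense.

Depreciable base = $310,254 − $42,900 = $267,354.
Year 1: ⌊$310,254 × 150%/3⌋ = $155,127. Book value $155,127.
Year 2: ⌊$155,127 × 150%/3⌋ = $77,563. Book value $77,564.

$77,563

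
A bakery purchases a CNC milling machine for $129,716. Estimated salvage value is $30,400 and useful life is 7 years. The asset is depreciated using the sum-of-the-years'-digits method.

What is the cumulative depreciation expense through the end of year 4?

$78,034

Depreciable base = $129,716 − $30,400 = $99,316.
Sum of the years' digits = 7+6+5+4+3+2+1 = 28.
Year 1: $99,316 × 7/28 = $24,829. Book value $104,887.
Year 2: $99,316 × 6/28 = $21,282. Book value $83,605.
Year 3: $99,316 × 5/28 = $17,735. Book value $65,870.
Year 4: $99,316 × 4/28 = $14,188. Book value $51,682.
Accumulated through year 4 = $129,716 − $51,682 = $78,034.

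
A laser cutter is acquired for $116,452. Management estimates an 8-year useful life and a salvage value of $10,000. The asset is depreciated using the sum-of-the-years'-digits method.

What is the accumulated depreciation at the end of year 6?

Depreciable base = $116,452 − $10,000 = $106,452.
Sum of the years' digits = 8+7+6+5+4+3+2+1 = 36.
Year 1: $106,452 × 8/36 = $23,656. Book value $92,796.
Year 2: $106,452 × 7/36 = $20,699. Book value $72,097.
Year 3: $106,452 × 6/36 = $17,742. Book value $54,355.
Year 4: $106,452 × 5/36 = $14,785. Book value $39,570.
Year 5: $106,452 × 4/36 = $11,828. Book value $27,742.
Year 6: $106,452 × 3/36 = $8,871. Book value $18,871.
Accumulated through year 6 = $116,452 − $18,871 = $97,581.

$97,581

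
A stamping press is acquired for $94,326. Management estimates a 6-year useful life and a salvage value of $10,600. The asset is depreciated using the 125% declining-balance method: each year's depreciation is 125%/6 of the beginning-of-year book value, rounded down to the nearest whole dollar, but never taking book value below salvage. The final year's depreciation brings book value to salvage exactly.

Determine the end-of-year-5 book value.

Depreciable base = $94,326 − $10,600 = $83,726.
Year 1: ⌊$94,326 × 125%/6⌋ = $19,651. Book value $74,675.
Year 2: ⌊$74,675 × 125%/6⌋ = $15,557. Book value $59,118.
Year 3: ⌊$59,118 × 125%/6⌋ = $12,316. Book value $46,802.
Year 4: ⌊$46,802 × 125%/6⌋ = $9,750. Book value $37,052.
Year 5: ⌊$37,052 × 125%/6⌋ = $7,719. Book value $29,333.

$29,333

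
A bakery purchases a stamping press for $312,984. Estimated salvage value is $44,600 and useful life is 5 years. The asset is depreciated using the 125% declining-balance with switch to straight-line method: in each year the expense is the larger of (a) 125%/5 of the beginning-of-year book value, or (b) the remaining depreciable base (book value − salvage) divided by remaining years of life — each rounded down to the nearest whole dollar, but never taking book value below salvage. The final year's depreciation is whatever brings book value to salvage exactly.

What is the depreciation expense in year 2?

Depreciable base = $312,984 − $44,600 = $268,384.
Year 1: DB = ⌊$312,984 × 125%/5⌋ = $78,246; SL = ⌊$268,384/5⌋ = $53,676 → take DB $78,246. Book value $234,738.
Year 2: DB = ⌊$234,738 × 125%/5⌋ = $58,684; SL = ⌊$190,138/4⌋ = $47,534 → take DB $58,684. Book value $176,054.

$58,684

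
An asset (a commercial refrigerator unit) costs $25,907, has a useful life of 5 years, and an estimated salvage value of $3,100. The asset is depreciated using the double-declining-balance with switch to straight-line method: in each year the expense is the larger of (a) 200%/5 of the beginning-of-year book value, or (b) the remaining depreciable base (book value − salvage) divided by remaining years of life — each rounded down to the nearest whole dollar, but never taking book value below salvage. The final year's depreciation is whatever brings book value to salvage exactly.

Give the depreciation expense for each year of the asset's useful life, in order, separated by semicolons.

$10,362; $6,218; $3,730; $2,238; $259

Depreciable base = $25,907 − $3,100 = $22,807.
Year 1: DB = ⌊$25,907 × 200%/5⌋ = $10,362; SL = ⌊$22,807/5⌋ = $4,561 → take DB $10,362. Book value $15,545.
Year 2: DB = ⌊$15,545 × 200%/5⌋ = $6,218; SL = ⌊$12,445/4⌋ = $3,111 → take DB $6,218. Book value $9,327.
Year 3: DB = ⌊$9,327 × 200%/5⌋ = $3,730; SL = ⌊$6,227/3⌋ = $2,075 → take DB $3,730. Book value $5,597.
Year 4: DB = ⌊$5,597 × 200%/5⌋ = $2,238; SL = ⌊$2,497/2⌋ = $1,248 → take DB $2,238. Book value $3,359.
Year 5 (final): $3,359 − $3,100 = $259. Book value $3,100.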